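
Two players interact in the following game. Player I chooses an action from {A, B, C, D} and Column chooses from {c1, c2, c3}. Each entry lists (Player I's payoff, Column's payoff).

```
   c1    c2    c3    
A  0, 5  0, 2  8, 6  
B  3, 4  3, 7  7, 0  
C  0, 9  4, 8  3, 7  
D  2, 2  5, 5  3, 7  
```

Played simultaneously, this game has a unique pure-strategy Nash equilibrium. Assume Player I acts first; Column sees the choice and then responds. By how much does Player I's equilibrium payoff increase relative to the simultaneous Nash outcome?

Backward induction with Player I moving first.
- A: Column compares 5, 2, 6 and picks c3; Player I would get 8.
- B: Column compares 4, 7, 0 and picks c2; Player I would get 3.
- C: Column compares 9, 8, 7 and picks c1; Player I would get 0.
- D: Column compares 2, 5, 7 and picks c3; Player I would get 3.
Player I's induced payoffs are 8, 3, 0, 3, so Player I commits to A. Subgame-perfect outcome: (A, c3) with payoffs (8, 6).
Now find the simultaneous Nash equilibrium.
Player I's best replies: c1→B; c2→D; c3→A.
Column's best replies: A→c3; B→c2; C→c1; D→c3.
The unique mutual best reply is (A, c3), giving (8, 6).
Player I's commitment gain: 8 − 8 = 0.

0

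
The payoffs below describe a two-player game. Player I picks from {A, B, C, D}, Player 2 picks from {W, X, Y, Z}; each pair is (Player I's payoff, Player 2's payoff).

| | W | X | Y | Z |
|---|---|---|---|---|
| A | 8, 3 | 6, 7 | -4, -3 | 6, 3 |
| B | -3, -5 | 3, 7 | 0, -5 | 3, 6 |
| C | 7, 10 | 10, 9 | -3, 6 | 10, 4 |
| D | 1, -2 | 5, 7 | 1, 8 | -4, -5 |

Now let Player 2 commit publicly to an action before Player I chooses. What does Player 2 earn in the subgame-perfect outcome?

Player I best-responds to each possible Player 2 move:
- W: Player I compares 8, -3, 7, 1 and picks A; Player 2 would get 3.
- X: Player I compares 6, 3, 10, 5 and picks C; Player 2 would get 9.
- Y: Player I compares -4, 0, -3, 1 and picks D; Player 2 would get 8.
- Z: Player I compares 6, 3, 10, -4 and picks C; Player 2 would get 4.
Maximizing over 3, 9, 8, 4, Player 2 chooses X. Subgame-perfect outcome: (C, X) with payoffs (10, 9).

9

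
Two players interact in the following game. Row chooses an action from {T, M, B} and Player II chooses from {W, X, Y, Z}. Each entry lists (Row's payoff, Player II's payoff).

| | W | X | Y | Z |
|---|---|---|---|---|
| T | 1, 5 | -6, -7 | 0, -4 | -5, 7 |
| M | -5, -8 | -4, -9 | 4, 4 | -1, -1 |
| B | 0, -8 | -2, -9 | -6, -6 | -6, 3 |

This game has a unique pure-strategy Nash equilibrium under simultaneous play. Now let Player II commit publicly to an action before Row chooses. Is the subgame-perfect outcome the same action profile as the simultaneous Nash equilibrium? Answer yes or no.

no

Backward induction with Player II moving first.
- W: BR = T, leader payoff 5.
- X: BR = B, leader payoff -9.
- Y: BR = M, leader payoff 4.
- Z: BR = M, leader payoff -1.
Player II's induced payoffs are 5, -9, 4, -1, so Player II commits to W. Subgame-perfect outcome: (T, W) with payoffs (1, 5).
Now find the simultaneous Nash equilibrium.
Row's best replies: W→T; X→B; Y→M; Z→M.
Player II's best replies: T→Z; M→Y; B→Z.
The unique mutual best reply is (M, Y), giving (4, 4).
Sequential outcome (T, W) differs from the Nash profile (M, Y).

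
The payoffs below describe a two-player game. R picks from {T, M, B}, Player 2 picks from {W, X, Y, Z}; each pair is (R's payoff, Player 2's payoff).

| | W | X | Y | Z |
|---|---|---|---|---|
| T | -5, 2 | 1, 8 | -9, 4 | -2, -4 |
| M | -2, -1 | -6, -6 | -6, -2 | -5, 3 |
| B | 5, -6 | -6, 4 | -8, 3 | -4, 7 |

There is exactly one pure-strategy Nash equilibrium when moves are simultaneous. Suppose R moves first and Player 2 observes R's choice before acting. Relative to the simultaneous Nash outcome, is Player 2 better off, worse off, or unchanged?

Backward induction with R moving first.
- T → Player 2 plays X (best of 2, 8, 4, -4); R gets 1.
- M → Player 2 plays Z (best of -1, -6, -2, 3); R gets -5.
- B → Player 2 plays Z (best of -6, 4, 3, 7); R gets -4.
Among 1, -5, -4, the best is 1 at T. Subgame-perfect outcome: (T, X) with payoffs (1, 8).
Now find the simultaneous Nash equilibrium.
R's best replies: W→B; X→T; Y→M; Z→T.
Player 2's best replies: T→X; M→Z; B→Z.
The unique mutual best reply is (T, X), giving (1, 8).
Player 2 earns 8 sequentially versus 8 at the Nash outcome: unchanged.

unchanged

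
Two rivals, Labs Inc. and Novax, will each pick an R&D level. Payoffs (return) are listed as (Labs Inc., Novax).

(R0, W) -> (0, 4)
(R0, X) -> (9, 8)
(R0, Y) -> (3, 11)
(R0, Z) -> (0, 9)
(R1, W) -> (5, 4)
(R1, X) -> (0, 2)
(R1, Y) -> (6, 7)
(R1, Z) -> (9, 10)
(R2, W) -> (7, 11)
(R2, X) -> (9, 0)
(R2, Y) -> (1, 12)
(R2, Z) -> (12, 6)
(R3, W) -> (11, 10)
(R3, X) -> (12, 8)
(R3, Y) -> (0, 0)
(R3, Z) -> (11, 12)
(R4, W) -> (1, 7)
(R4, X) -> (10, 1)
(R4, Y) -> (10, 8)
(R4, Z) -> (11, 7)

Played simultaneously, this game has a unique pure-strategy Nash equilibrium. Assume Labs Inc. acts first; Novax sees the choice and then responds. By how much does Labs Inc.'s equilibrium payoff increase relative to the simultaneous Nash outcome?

Backward induction with Labs Inc. moving first.
- R0: BR = Y, leader payoff 3.
- R1: BR = Z, leader payoff 9.
- R2: BR = Y, leader payoff 1.
- R3: BR = Z, leader payoff 11.
- R4: BR = Y, leader payoff 10.
Maximizing over 3, 9, 1, 11, 10, Labs Inc. chooses R3. Subgame-perfect outcome: (R3, Z) with payoffs (11, 12).
Now find the simultaneous Nash equilibrium.
Labs Inc.'s best replies: W→R3; X→R3; Y→R4; Z→R2.
Novax's best replies: R0→Y; R1→Z; R2→Y; R3→Z; R4→Y.
Only (R4, Y) has each player best-responding; Nash payoffs (10, 8).
Labs Inc.'s commitment gain: 11 − 10 = 1.

1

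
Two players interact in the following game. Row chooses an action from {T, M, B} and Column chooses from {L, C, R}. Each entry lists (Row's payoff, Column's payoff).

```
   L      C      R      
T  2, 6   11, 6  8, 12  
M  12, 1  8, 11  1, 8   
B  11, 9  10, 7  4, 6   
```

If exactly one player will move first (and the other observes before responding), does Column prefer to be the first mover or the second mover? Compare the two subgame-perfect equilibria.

If Row leads: Column's best replies are T→R, M→C, B→L; Row's induced payoffs 8, 8, 11; outcome (B, L), payoffs (11, 9).
If Column leads: Row's best replies are L→M, C→T, R→T; Column's induced payoffs 1, 6, 12; outcome (T, R), payoffs (8, 12).
Column gets 12 moving first and 9 moving second, so Column prefers to move first.

first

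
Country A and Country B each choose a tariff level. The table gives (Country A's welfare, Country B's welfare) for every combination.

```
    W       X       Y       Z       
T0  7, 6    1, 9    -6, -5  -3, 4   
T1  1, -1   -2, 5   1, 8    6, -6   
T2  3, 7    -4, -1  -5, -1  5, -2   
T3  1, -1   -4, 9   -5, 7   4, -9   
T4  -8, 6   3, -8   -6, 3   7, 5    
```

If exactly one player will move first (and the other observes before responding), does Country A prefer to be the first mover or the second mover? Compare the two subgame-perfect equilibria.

If Country A leads: Country B's best replies are T0→X, T1→Y, T2→W, T3→X, T4→W; Country A's induced payoffs 1, 1, 3, -4, -8; outcome (T2, W), payoffs (3, 7).
If Country B leads: Country A's best replies are W→T0, X→T4, Y→T1, Z→T4; Country B's induced payoffs 6, -8, 8, 5; outcome (T1, Y), payoffs (1, 8).
Country A gets 3 moving first and 1 moving second, so Country A prefers to move first.

first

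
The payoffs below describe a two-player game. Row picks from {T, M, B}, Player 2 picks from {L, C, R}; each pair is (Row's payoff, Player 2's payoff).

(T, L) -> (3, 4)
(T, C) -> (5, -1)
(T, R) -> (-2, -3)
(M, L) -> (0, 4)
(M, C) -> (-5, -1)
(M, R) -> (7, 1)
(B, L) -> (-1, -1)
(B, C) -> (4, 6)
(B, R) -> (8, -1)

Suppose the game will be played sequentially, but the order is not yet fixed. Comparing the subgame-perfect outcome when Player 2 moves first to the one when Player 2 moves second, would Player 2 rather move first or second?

second

If Row leads: Player 2's best replies are T→L, M→L, B→C; Row's induced payoffs 3, 0, 4; outcome (B, C), payoffs (4, 6).
If Player 2 leads: Row's best replies are L→T, C→T, R→B; Player 2's induced payoffs 4, -1, -1; outcome (T, L), payoffs (3, 4).
Player 2 gets 4 moving first and 6 moving second, so Player 2 prefers to move second.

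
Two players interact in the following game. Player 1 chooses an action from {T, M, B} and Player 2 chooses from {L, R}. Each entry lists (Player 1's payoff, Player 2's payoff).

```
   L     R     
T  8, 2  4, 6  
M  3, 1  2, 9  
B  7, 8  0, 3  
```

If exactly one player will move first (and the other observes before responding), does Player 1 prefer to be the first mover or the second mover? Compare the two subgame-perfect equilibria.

first

If Player 1 leads: Player 2's best replies are T→R, M→R, B→L; Player 1's induced payoffs 4, 2, 7; outcome (B, L), payoffs (7, 8).
If Player 2 leads: Player 1's best replies are L→T, R→T; Player 2's induced payoffs 2, 6; outcome (T, R), payoffs (4, 6).
Player 1 gets 7 moving first and 4 moving second, so Player 1 prefers to move first.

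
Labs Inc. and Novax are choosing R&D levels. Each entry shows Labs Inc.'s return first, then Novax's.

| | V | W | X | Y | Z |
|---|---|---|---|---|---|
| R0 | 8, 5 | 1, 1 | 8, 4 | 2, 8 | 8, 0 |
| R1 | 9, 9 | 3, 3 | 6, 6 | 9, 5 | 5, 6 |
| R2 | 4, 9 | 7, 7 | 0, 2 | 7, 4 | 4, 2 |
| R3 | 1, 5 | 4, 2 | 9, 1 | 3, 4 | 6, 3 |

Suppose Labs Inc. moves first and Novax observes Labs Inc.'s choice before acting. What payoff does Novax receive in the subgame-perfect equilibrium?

Solve by backward induction (Labs Inc. leads).
- R0: BR = Y, leader payoff 2.
- R1: BR = V, leader payoff 9.
- R2: BR = V, leader payoff 4.
- R3: BR = V, leader payoff 1.
Labs Inc.'s induced payoffs are 2, 9, 4, 1, so Labs Inc. commits to R1. Subgame-perfect outcome: (R1, V) with payoffs (9, 9).

9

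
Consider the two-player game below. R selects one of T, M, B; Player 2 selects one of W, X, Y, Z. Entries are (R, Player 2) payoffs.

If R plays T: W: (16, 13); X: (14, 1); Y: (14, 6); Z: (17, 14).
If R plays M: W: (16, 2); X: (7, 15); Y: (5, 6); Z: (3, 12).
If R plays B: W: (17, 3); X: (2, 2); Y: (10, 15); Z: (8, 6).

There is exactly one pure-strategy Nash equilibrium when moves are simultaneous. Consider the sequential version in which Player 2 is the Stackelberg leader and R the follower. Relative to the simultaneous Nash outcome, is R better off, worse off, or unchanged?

unchanged

Backward induction with Player 2 moving first.
- W: BR = B, leader payoff 3.
- X: BR = T, leader payoff 1.
- Y: BR = T, leader payoff 6.
- Z: BR = T, leader payoff 14.
Player 2's induced payoffs are 3, 1, 6, 14, so Player 2 commits to Z. Subgame-perfect outcome: (T, Z) with payoffs (17, 14).
Under simultaneous play:
R's best replies: W→B; X→T; Y→T; Z→T.
Player 2's best replies: T→Z; M→X; B→Y.
The unique mutual best reply is (T, Z), giving (17, 14).
R earns 17 sequentially versus 17 at the Nash outcome: unchanged.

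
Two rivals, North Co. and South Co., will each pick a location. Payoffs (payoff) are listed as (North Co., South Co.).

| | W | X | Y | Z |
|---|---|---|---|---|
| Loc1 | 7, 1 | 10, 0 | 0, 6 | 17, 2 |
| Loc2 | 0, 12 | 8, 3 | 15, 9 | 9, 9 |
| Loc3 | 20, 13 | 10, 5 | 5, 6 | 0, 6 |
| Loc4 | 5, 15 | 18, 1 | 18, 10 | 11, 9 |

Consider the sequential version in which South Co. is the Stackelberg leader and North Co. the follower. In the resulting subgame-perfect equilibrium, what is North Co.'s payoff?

20

North Co. best-responds to each possible South Co. move:
- W: BR = Loc3, leader payoff 13.
- X: BR = Loc4, leader payoff 1.
- Y: BR = Loc4, leader payoff 10.
- Z: BR = Loc1, leader payoff 2.
Among 13, 1, 10, 2, the best is 13 at W. Subgame-perfect outcome: (Loc3, W) with payoffs (20, 13).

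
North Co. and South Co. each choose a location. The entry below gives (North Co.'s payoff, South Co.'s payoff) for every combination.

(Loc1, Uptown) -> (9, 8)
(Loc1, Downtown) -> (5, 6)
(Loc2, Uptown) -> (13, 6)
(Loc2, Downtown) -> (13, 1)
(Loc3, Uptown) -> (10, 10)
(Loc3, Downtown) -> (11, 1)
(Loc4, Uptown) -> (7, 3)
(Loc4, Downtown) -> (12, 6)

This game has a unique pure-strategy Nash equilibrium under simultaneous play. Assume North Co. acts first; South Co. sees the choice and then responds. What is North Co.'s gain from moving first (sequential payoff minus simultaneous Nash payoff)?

Solve by backward induction (North Co. leads).
- Loc1 → South Co. plays Uptown (best of 8, 6); North Co. gets 9.
- Loc2 → South Co. plays Uptown (best of 6, 1); North Co. gets 13.
- Loc3 → South Co. plays Uptown (best of 10, 1); North Co. gets 10.
- Loc4 → South Co. plays Downtown (best of 3, 6); North Co. gets 12.
Among 9, 13, 10, 12, the best is 13 at Loc2. Subgame-perfect outcome: (Loc2, Uptown) with payoffs (13, 6).
Under simultaneous play:
North Co.'s best replies: Uptown→Loc2; Downtown→Loc2.
South Co.'s best replies: Loc1→Uptown; Loc2→Uptown; Loc3→Uptown; Loc4→Downtown.
The unique mutual best reply is (Loc2, Uptown), giving (13, 6).
North Co.'s commitment gain: 13 − 13 = 0.

0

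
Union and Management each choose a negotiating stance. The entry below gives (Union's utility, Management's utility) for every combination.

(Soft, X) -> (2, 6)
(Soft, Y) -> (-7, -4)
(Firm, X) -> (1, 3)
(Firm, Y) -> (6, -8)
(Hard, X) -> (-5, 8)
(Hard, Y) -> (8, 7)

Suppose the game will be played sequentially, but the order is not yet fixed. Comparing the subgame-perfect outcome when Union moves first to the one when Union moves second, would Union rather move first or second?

If Union leads: Management's best replies are Soft→X, Firm→X, Hard→X; Union's induced payoffs 2, 1, -5; outcome (Soft, X), payoffs (2, 6).
If Management leads: Union's best replies are X→Soft, Y→Hard; Management's induced payoffs 6, 7; outcome (Hard, Y), payoffs (8, 7).
Union gets 2 moving first and 8 moving second, so Union prefers to move second.

second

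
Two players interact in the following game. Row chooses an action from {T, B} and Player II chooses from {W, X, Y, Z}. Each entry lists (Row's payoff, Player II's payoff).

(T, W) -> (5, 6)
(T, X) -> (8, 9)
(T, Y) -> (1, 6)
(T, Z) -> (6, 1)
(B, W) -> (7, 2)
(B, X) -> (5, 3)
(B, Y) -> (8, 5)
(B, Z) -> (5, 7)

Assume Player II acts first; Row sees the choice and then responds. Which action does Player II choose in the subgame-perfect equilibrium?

X

Backward induction with Player II moving first.
- W: BR = B, leader payoff 2.
- X: BR = T, leader payoff 9.
- Y: BR = B, leader payoff 5.
- Z: BR = T, leader payoff 1.
Player II's induced payoffs are 2, 9, 5, 1, so Player II commits to X. Subgame-perfect outcome: (T, X) with payoffs (8, 9).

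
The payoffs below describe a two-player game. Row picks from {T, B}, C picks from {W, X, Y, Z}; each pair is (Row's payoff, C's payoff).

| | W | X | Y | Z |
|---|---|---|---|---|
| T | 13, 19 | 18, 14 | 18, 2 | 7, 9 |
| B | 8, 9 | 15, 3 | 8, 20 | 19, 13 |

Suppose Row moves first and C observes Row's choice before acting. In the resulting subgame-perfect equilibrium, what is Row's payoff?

13

Backward induction with Row moving first.
- T: C compares 19, 14, 2, 9 and picks W; Row would get 13.
- B: C compares 9, 3, 20, 13 and picks Y; Row would get 8.
Maximizing over 13, 8, Row chooses T. Subgame-perfect outcome: (T, W) with payoffs (13, 19).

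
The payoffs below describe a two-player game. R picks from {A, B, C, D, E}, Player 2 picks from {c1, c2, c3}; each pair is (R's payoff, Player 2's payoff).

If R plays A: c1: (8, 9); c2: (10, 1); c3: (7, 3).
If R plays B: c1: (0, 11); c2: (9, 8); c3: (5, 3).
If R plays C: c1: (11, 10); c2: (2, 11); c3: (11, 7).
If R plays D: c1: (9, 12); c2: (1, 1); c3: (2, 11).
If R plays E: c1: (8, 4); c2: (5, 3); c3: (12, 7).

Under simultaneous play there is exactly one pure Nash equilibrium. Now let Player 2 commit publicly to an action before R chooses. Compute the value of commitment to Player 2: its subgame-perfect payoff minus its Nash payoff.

Backward induction with Player 2 moving first.
- c1 → R plays C (best of 8, 0, 11, 9, 8); Player 2 gets 10.
- c2 → R plays A (best of 10, 9, 2, 1, 5); Player 2 gets 1.
- c3 → R plays E (best of 7, 5, 11, 2, 12); Player 2 gets 7.
Among 10, 1, 7, the best is 10 at c1. Subgame-perfect outcome: (C, c1) with payoffs (11, 10).
Under simultaneous play:
R's best replies: c1→C; c2→A; c3→E.
Player 2's best replies: A→c1; B→c1; C→c2; D→c1; E→c3.
Only (E, c3) has each player best-responding; Nash payoffs (12, 7).
Player 2's commitment gain: 10 − 7 = 3.

3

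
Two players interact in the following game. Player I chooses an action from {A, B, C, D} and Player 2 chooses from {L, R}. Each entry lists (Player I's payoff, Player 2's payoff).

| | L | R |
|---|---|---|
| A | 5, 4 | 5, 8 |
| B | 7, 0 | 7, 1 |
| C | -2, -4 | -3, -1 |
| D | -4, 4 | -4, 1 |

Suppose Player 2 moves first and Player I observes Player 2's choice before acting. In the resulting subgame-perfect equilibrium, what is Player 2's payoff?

Work backward from Player I's decision.
- L: BR = B, leader payoff 0.
- R: BR = B, leader payoff 1.
Maximizing over 0, 1, Player 2 chooses R. Subgame-perfect outcome: (B, R) with payoffs (7, 1).

1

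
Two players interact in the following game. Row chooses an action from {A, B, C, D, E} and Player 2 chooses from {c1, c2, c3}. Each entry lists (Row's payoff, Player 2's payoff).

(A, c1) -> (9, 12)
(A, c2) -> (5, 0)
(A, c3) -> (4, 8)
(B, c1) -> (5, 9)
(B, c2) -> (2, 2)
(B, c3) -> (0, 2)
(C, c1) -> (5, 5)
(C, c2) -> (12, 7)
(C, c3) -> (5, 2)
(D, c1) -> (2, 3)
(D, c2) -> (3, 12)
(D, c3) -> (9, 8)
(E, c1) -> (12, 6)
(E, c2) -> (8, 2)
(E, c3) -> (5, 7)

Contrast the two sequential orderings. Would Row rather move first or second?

first

If Row leads: Player 2's best replies are A→c1, B→c1, C→c2, D→c2, E→c3; Row's induced payoffs 9, 5, 12, 3, 5; outcome (C, c2), payoffs (12, 7).
If Player 2 leads: Row's best replies are c1→E, c2→C, c3→D; Player 2's induced payoffs 6, 7, 8; outcome (D, c3), payoffs (9, 8).
Row gets 12 moving first and 9 moving second, so Row prefers to move first.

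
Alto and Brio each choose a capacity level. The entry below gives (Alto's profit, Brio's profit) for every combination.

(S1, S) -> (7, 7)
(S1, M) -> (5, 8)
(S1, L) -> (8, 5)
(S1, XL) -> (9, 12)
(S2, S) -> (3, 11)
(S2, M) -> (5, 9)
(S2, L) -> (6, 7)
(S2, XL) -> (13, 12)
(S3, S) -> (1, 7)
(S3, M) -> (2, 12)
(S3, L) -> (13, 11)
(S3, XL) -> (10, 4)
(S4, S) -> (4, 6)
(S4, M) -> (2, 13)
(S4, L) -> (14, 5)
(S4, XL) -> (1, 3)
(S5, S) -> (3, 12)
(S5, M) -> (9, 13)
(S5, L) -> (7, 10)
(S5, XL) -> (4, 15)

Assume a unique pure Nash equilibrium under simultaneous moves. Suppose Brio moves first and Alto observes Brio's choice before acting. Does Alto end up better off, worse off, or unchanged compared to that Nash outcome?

Backward induction with Brio moving first.
- S → Alto plays S1 (best of 7, 3, 1, 4, 3); Brio gets 7.
- M → Alto plays S5 (best of 5, 5, 2, 2, 9); Brio gets 13.
- L → Alto plays S4 (best of 8, 6, 13, 14, 7); Brio gets 5.
- XL → Alto plays S2 (best of 9, 13, 10, 1, 4); Brio gets 12.
Maximizing over 7, 13, 5, 12, Brio chooses M. Subgame-perfect outcome: (S5, M) with payoffs (9, 13).
Under simultaneous play:
Alto's best replies: S→S1; M→S5; L→S4; XL→S2.
Brio's best replies: S1→XL; S2→XL; S3→M; S4→M; S5→XL.
The unique mutual best reply is (S2, XL), giving (13, 12).
Alto earns 9 sequentially versus 13 at the Nash outcome: worse off.

worse off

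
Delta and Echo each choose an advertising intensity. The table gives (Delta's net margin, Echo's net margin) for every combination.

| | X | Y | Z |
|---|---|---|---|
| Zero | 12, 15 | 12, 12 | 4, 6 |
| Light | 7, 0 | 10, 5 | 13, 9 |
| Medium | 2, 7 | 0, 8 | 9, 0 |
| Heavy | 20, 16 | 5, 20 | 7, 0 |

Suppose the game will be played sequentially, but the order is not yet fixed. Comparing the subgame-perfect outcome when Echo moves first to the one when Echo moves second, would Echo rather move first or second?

first

If Delta leads: Echo's best replies are Zero→X, Light→Z, Medium→Y, Heavy→Y; Delta's induced payoffs 12, 13, 0, 5; outcome (Light, Z), payoffs (13, 9).
If Echo leads: Delta's best replies are X→Heavy, Y→Zero, Z→Light; Echo's induced payoffs 16, 12, 9; outcome (Heavy, X), payoffs (20, 16).
Echo gets 16 moving first and 9 moving second, so Echo prefers to move first.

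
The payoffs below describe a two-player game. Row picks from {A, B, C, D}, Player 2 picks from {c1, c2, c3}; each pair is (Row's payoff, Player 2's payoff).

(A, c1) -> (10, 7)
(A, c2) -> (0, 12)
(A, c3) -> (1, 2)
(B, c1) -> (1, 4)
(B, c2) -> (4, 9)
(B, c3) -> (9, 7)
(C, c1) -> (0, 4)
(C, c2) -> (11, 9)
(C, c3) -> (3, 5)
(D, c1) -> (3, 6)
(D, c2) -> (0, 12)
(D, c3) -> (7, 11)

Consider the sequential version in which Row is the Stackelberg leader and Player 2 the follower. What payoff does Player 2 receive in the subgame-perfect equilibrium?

9

Solve by backward induction (Row leads).
- A: BR = c2, leader payoff 0.
- B: BR = c2, leader payoff 4.
- C: BR = c2, leader payoff 11.
- D: BR = c2, leader payoff 0.
Row's induced payoffs are 0, 4, 11, 0, so Row commits to C. Subgame-perfect outcome: (C, c2) with payoffs (11, 9).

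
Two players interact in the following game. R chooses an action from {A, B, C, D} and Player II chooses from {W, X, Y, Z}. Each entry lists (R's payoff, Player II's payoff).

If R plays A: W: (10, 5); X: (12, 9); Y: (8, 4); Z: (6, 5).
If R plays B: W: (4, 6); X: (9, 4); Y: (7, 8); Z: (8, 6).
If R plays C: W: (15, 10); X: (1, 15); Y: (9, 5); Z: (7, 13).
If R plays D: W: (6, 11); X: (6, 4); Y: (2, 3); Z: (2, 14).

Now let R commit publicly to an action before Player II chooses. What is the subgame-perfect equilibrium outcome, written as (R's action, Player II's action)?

Backward induction with R moving first.
- A → Player II plays X (best of 5, 9, 4, 5); R gets 12.
- B → Player II plays Y (best of 6, 4, 8, 6); R gets 7.
- C → Player II plays X (best of 10, 15, 5, 13); R gets 1.
- D → Player II plays Z (best of 11, 4, 3, 14); R gets 2.
Maximizing over 12, 7, 1, 2, R chooses A. Subgame-perfect outcome: (A, X) with payoffs (12, 9).

(A, X)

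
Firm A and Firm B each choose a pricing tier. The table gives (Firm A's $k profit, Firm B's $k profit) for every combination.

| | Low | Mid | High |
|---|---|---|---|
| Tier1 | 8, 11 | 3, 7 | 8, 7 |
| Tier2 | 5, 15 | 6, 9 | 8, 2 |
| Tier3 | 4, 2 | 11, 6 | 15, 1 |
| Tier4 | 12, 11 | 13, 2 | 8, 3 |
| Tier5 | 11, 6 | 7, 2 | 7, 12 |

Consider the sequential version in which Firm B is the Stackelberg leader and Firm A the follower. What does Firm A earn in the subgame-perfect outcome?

12

Backward induction with Firm B moving first.
- Low: Firm A compares 8, 5, 4, 12, 11 and picks Tier4; Firm B would get 11.
- Mid: Firm A compares 3, 6, 11, 13, 7 and picks Tier4; Firm B would get 2.
- High: Firm A compares 8, 8, 15, 8, 7 and picks Tier3; Firm B would get 1.
Maximizing over 11, 2, 1, Firm B chooses Low. Subgame-perfect outcome: (Tier4, Low) with payoffs (12, 11).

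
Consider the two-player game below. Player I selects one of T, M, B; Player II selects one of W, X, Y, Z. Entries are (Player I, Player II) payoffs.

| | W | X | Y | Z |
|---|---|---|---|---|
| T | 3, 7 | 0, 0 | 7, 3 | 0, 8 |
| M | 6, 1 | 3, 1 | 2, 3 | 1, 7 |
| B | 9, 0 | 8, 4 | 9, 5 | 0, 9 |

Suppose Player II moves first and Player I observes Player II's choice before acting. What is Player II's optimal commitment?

Backward induction with Player II moving first.
- W: Player I compares 3, 6, 9 and picks B; Player II would get 0.
- X: Player I compares 0, 3, 8 and picks B; Player II would get 4.
- Y: Player I compares 7, 2, 9 and picks B; Player II would get 5.
- Z: Player I compares 0, 1, 0 and picks M; Player II would get 7.
Maximizing over 0, 4, 5, 7, Player II chooses Z. Subgame-perfect outcome: (M, Z) with payoffs (1, 7).

Z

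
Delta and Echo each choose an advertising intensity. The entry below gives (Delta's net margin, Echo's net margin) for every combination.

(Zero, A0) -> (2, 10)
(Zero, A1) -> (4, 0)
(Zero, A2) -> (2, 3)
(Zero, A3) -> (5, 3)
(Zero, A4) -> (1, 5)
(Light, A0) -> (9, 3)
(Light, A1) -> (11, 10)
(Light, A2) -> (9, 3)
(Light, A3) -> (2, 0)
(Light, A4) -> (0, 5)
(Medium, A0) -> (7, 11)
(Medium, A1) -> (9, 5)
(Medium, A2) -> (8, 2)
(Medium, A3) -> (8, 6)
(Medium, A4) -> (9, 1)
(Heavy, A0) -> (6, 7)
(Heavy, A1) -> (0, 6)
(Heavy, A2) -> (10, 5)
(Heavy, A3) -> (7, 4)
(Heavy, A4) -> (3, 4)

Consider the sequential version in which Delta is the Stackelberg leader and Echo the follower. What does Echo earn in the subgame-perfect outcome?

Work backward from Echo's decision.
- Zero: Echo compares 10, 0, 3, 3, 5 and picks A0; Delta would get 2.
- Light: Echo compares 3, 10, 3, 0, 5 and picks A1; Delta would get 11.
- Medium: Echo compares 11, 5, 2, 6, 1 and picks A0; Delta would get 7.
- Heavy: Echo compares 7, 6, 5, 4, 4 and picks A0; Delta would get 6.
Delta's induced payoffs are 2, 11, 7, 6, so Delta commits to Light. Subgame-perfect outcome: (Light, A1) with payoffs (11, 10).

10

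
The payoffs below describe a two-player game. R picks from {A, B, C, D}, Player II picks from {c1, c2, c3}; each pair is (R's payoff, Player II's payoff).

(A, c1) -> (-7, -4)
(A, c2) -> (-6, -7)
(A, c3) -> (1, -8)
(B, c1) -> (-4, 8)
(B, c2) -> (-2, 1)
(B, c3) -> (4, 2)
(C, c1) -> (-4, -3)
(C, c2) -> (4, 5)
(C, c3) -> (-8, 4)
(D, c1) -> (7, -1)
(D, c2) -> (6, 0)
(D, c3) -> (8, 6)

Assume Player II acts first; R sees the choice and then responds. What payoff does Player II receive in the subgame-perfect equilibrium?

6

Solve by backward induction (Player II leads).
- c1: BR = D, leader payoff -1.
- c2: BR = D, leader payoff 0.
- c3: BR = D, leader payoff 6.
Player II's induced payoffs are -1, 0, 6, so Player II commits to c3. Subgame-perfect outcome: (D, c3) with payoffs (8, 6).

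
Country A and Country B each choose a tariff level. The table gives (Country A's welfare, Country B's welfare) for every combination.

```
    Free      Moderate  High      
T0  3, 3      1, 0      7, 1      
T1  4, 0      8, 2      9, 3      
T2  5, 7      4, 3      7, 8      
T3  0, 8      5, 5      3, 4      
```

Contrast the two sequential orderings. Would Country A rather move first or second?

If Country A leads: Country B's best replies are T0→Free, T1→High, T2→High, T3→Free; Country A's induced payoffs 3, 9, 7, 0; outcome (T1, High), payoffs (9, 3).
If Country B leads: Country A's best replies are Free→T2, Moderate→T1, High→T1; Country B's induced payoffs 7, 2, 3; outcome (T2, Free), payoffs (5, 7).
Country A gets 9 moving first and 5 moving second, so Country A prefers to move first.

first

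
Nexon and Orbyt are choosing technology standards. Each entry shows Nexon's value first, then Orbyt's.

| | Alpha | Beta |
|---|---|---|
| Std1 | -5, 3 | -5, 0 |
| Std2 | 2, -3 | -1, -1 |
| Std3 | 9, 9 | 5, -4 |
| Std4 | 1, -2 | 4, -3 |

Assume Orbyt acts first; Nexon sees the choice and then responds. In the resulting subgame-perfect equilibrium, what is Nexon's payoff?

9

Work backward from Nexon's decision.
- Alpha → Nexon plays Std3 (best of -5, 2, 9, 1); Orbyt gets 9.
- Beta → Nexon plays Std3 (best of -5, -1, 5, 4); Orbyt gets -4.
Orbyt's induced payoffs are 9, -4, so Orbyt commits to Alpha. Subgame-perfect outcome: (Std3, Alpha) with payoffs (9, 9).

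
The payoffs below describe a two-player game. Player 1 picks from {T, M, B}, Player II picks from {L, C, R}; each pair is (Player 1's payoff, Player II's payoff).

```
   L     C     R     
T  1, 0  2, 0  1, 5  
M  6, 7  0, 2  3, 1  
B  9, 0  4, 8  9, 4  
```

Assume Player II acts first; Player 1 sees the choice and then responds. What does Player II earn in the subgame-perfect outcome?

8

Solve by backward induction (Player II leads).
- L → Player 1 plays B (best of 1, 6, 9); Player II gets 0.
- C → Player 1 plays B (best of 2, 0, 4); Player II gets 8.
- R → Player 1 plays B (best of 1, 3, 9); Player II gets 4.
Maximizing over 0, 8, 4, Player II chooses C. Subgame-perfect outcome: (B, C) with payoffs (4, 8).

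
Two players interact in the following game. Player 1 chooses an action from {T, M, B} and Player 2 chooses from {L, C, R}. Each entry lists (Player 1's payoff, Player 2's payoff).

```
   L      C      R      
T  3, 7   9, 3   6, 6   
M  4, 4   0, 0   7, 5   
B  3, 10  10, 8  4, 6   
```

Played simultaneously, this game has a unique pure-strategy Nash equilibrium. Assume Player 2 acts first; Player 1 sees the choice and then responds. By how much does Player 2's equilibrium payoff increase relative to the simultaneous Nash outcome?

3

Player 1 best-responds to each possible Player 2 move:
- L: Player 1 compares 3, 4, 3 and picks M; Player 2 would get 4.
- C: Player 1 compares 9, 0, 10 and picks B; Player 2 would get 8.
- R: Player 1 compares 6, 7, 4 and picks M; Player 2 would get 5.
Among 4, 8, 5, the best is 8 at C. Subgame-perfect outcome: (B, C) with payoffs (10, 8).
Under simultaneous play:
Player 1's best replies: L→M; C→B; R→M.
Player 2's best replies: T→L; M→R; B→L.
The unique mutual best reply is (M, R), giving (7, 5).
Player 2's commitment gain: 8 − 5 = 3.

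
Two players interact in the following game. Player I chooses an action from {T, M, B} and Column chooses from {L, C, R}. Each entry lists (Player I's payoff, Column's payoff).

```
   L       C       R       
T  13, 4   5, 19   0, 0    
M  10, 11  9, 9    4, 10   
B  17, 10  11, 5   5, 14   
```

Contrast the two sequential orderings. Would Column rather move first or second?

first

If Player I leads: Column's best replies are T→C, M→L, B→R; Player I's induced payoffs 5, 10, 5; outcome (M, L), payoffs (10, 11).
If Column leads: Player I's best replies are L→B, C→B, R→B; Column's induced payoffs 10, 5, 14; outcome (B, R), payoffs (5, 14).
Column gets 14 moving first and 11 moving second, so Column prefers to move first.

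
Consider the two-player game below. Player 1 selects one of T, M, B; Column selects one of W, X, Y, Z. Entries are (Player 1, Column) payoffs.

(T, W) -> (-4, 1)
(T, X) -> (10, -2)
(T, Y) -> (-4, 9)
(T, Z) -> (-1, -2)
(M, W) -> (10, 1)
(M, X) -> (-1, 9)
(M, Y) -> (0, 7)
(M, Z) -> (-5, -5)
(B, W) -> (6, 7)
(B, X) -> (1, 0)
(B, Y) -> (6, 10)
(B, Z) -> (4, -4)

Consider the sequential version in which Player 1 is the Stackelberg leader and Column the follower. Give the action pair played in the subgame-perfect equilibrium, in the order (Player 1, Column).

Column best-responds to each possible Player 1 move:
- T: BR = Y, leader payoff -4.
- M: BR = X, leader payoff -1.
- B: BR = Y, leader payoff 6.
Player 1's induced payoffs are -4, -1, 6, so Player 1 commits to B. Subgame-perfect outcome: (B, Y) with payoffs (6, 10).

(B, Y)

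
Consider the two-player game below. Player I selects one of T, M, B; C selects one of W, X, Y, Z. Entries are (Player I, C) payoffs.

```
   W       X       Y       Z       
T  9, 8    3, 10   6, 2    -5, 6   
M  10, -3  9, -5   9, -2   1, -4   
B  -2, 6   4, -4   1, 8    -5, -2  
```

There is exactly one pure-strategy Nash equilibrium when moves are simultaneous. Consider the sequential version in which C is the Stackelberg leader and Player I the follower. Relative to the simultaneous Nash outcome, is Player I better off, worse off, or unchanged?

Solve by backward induction (C leads).
- W → Player I plays M (best of 9, 10, -2); C gets -3.
- X → Player I plays M (best of 3, 9, 4); C gets -5.
- Y → Player I plays M (best of 6, 9, 1); C gets -2.
- Z → Player I plays M (best of -5, 1, -5); C gets -4.
Among -3, -5, -2, -4, the best is -2 at Y. Subgame-perfect outcome: (M, Y) with payoffs (9, -2).
Under simultaneous play:
Player I's best replies: W→M; X→M; Y→M; Z→M.
C's best replies: T→X; M→Y; B→Y.
Only (M, Y) has each player best-responding; Nash payoffs (9, -2).
Player I earns 9 sequentially versus 9 at the Nash outcome: unchanged.

unchanged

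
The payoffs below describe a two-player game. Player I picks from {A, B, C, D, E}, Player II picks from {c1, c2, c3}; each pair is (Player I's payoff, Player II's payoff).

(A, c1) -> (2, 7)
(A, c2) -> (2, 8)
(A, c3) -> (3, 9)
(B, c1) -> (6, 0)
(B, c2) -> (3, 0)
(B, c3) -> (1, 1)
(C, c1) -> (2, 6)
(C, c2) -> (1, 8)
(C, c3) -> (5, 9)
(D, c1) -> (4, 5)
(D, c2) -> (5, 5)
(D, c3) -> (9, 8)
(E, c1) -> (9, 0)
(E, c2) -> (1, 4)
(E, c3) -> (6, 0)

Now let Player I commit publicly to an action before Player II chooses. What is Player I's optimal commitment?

Backward induction with Player I moving first.
- A: Player II compares 7, 8, 9 and picks c3; Player I would get 3.
- B: Player II compares 0, 0, 1 and picks c3; Player I would get 1.
- C: Player II compares 6, 8, 9 and picks c3; Player I would get 5.
- D: Player II compares 5, 5, 8 and picks c3; Player I would get 9.
- E: Player II compares 0, 4, 0 and picks c2; Player I would get 1.
Among 3, 1, 5, 9, 1, the best is 9 at D. Subgame-perfect outcome: (D, c3) with payoffs (9, 8).

D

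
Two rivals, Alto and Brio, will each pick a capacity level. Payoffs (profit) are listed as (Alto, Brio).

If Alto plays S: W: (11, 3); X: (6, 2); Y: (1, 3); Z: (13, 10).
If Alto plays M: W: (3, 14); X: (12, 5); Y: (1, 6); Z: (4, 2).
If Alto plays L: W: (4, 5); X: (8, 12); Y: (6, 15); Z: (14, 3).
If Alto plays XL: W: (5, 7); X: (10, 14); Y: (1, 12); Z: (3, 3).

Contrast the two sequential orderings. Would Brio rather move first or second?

first

If Alto leads: Brio's best replies are S→Z, M→W, L→Y, XL→X; Alto's induced payoffs 13, 3, 6, 10; outcome (S, Z), payoffs (13, 10).
If Brio leads: Alto's best replies are W→S, X→M, Y→L, Z→L; Brio's induced payoffs 3, 5, 15, 3; outcome (L, Y), payoffs (6, 15).
Brio gets 15 moving first and 10 moving second, so Brio prefers to move first.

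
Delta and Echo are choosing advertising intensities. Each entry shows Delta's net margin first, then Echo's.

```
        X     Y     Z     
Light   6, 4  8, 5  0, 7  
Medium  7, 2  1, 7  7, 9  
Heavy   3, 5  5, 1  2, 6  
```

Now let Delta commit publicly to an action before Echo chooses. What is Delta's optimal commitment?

Solve by backward induction (Delta leads).
- Light → Echo plays Z (best of 4, 5, 7); Delta gets 0.
- Medium → Echo plays Z (best of 2, 7, 9); Delta gets 7.
- Heavy → Echo plays Z (best of 5, 1, 6); Delta gets 2.
Among 0, 7, 2, the best is 7 at Medium. Subgame-perfect outcome: (Medium, Z) with payoffs (7, 9).

Medium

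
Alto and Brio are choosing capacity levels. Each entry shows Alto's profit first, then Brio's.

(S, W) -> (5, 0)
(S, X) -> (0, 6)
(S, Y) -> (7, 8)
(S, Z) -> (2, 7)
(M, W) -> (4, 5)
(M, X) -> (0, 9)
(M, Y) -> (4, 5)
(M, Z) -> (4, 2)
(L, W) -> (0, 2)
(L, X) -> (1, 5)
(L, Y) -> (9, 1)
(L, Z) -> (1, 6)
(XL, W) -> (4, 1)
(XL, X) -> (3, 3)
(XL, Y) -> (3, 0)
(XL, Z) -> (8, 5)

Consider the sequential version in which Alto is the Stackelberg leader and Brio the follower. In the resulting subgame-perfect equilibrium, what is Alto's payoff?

8

Backward induction with Alto moving first.
- S: Brio compares 0, 6, 8, 7 and picks Y; Alto would get 7.
- M: Brio compares 5, 9, 5, 2 and picks X; Alto would get 0.
- L: Brio compares 2, 5, 1, 6 and picks Z; Alto would get 1.
- XL: Brio compares 1, 3, 0, 5 and picks Z; Alto would get 8.
Maximizing over 7, 0, 1, 8, Alto chooses XL. Subgame-perfect outcome: (XL, Z) with payoffs (8, 5).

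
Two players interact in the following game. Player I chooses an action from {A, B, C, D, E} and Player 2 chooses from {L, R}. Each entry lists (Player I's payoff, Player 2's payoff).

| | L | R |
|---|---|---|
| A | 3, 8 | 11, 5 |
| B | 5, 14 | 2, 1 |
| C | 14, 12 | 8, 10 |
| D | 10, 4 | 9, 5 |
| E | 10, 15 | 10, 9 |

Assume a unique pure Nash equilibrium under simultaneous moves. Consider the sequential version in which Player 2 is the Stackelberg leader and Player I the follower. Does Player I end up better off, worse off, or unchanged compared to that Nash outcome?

Backward induction with Player 2 moving first.
- L: Player I compares 3, 5, 14, 10, 10 and picks C; Player 2 would get 12.
- R: Player I compares 11, 2, 8, 9, 10 and picks A; Player 2 would get 5.
Maximizing over 12, 5, Player 2 chooses L. Subgame-perfect outcome: (C, L) with payoffs (14, 12).
For the simultaneous game, intersect best replies.
Player I's best replies: L→C; R→A.
Player 2's best replies: A→L; B→L; C→L; D→R; E→L.
Only (C, L) has each player best-responding; Nash payoffs (14, 12).
Player I earns 14 sequentially versus 14 at the Nash outcome: unchanged.

unchanged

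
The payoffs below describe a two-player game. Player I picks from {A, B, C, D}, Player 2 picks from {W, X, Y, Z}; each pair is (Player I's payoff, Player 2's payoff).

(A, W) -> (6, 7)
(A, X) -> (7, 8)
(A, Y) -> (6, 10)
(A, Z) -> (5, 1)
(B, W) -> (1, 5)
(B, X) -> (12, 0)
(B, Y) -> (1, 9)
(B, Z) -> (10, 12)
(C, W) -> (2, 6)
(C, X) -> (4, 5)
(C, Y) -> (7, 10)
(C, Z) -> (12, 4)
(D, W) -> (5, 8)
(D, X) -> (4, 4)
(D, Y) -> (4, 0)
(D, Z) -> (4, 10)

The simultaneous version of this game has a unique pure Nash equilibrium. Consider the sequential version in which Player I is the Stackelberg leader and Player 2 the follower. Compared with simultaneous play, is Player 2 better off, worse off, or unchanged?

Solve by backward induction (Player I leads).
- A: Player 2 compares 7, 8, 10, 1 and picks Y; Player I would get 6.
- B: Player 2 compares 5, 0, 9, 12 and picks Z; Player I would get 10.
- C: Player 2 compares 6, 5, 10, 4 and picks Y; Player I would get 7.
- D: Player 2 compares 8, 4, 0, 10 and picks Z; Player I would get 4.
Maximizing over 6, 10, 7, 4, Player I chooses B. Subgame-perfect outcome: (B, Z) with payoffs (10, 12).
Now find the simultaneous Nash equilibrium.
Player I's best replies: W→A; X→B; Y→C; Z→C.
Player 2's best replies: A→Y; B→Z; C→Y; D→Z.
Only (C, Y) has each player best-responding; Nash payoffs (7, 10).
Player 2 earns 12 sequentially versus 10 at the Nash outcome: better off.

better off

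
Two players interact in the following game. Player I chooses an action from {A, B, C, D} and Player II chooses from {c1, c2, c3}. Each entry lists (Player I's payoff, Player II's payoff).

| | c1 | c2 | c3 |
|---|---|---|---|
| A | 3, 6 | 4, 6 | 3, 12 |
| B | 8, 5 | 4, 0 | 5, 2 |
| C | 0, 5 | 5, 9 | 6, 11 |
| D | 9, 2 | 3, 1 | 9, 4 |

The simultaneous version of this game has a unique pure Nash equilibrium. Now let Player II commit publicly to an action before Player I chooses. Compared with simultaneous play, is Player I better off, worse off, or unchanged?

Backward induction with Player II moving first.
- c1 → Player I plays D (best of 3, 8, 0, 9); Player II gets 2.
- c2 → Player I plays C (best of 4, 4, 5, 3); Player II gets 9.
- c3 → Player I plays D (best of 3, 5, 6, 9); Player II gets 4.
Among 2, 9, 4, the best is 9 at c2. Subgame-perfect outcome: (C, c2) with payoffs (5, 9).
Under simultaneous play:
Player I's best replies: c1→D; c2→C; c3→D.
Player II's best replies: A→c3; B→c1; C→c3; D→c3.
The unique mutual best reply is (D, c3), giving (9, 4).
Player I earns 5 sequentially versus 9 at the Nash outcome: worse off.

worse off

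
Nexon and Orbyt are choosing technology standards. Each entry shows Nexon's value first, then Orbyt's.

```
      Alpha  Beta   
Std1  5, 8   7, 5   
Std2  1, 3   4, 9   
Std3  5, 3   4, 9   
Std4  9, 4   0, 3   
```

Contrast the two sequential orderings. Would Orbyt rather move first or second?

If Nexon leads: Orbyt's best replies are Std1→Alpha, Std2→Beta, Std3→Beta, Std4→Alpha; Nexon's induced payoffs 5, 4, 4, 9; outcome (Std4, Alpha), payoffs (9, 4).
If Orbyt leads: Nexon's best replies are Alpha→Std4, Beta→Std1; Orbyt's induced payoffs 4, 5; outcome (Std1, Beta), payoffs (7, 5).
Orbyt gets 5 moving first and 4 moving second, so Orbyt prefers to move first.

first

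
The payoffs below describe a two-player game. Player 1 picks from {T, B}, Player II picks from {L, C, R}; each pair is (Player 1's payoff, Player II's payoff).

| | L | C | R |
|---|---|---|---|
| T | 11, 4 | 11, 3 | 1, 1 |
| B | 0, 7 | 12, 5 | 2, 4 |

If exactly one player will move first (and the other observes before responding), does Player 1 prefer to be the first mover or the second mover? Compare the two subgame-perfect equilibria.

second

If Player 1 leads: Player II's best replies are T→L, B→L; Player 1's induced payoffs 11, 0; outcome (T, L), payoffs (11, 4).
If Player II leads: Player 1's best replies are L→T, C→B, R→B; Player II's induced payoffs 4, 5, 4; outcome (B, C), payoffs (12, 5).
Player 1 gets 11 moving first and 12 moving second, so Player 1 prefers to move second.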